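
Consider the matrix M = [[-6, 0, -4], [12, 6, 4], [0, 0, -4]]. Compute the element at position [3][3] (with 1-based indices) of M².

Characteristic polynomial: μ^3 + 4μ^2 - 36μ - 144 = (μ - 6)(μ + 4)(μ + 6), so the eigenvalues are -6, -4, 6.
μ=-6: eigenvector (1, -1, 0).
μ=6: eigenvector (0, 1, 0).
μ=-4: eigenvector (-2, 2, 1).
P = [[1, 0, -2], [-1, 1, 2], [0, 0, 1]], D = diag(-6, 6, -4), P⁻¹ = [[1, 0, 2], [1, 1, 0], [0, 0, 1]].
M² = P·diag(36, 36, 16)·P⁻¹ = [[36, 0, 40], [0, 36, -40], [0, 0, 16]].
The requested entry is 16.

16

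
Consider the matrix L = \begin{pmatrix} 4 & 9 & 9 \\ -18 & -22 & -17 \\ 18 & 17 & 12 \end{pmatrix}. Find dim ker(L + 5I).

L + 5I = [[9, 9, 9], [-18, -17, -17], [18, 17, 17]].
This matrix has rank 2, so its null space has dimension 3 − 2 = 1.

1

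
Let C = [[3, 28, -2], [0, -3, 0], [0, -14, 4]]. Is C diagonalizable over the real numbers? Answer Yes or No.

Characteristic polynomial: p(s) = s^3 - 4s^2 - 9s + 36 = (s - 4)(s - 3)(s + 3).
All 3 eigenvalues are distinct, so C is diagonalizable.

Yes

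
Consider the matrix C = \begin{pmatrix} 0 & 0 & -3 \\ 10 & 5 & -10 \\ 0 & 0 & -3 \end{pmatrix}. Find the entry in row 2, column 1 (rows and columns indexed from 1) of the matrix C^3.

Characteristic polynomial: μ^3 - 2μ^2 - 15μ = μ(μ - 5)(μ + 3), so the eigenvalues are -3, 0, 5.
μ=-3: eigenvector (1, 0, 1).
μ=5: eigenvector (0, 1, 0).
μ=0: eigenvector (-1, 2, 0).
P = [[1, 0, -1], [0, 1, 2], [1, 0, 0]], D = diag(-3, 5, 0), P⁻¹ = [[0, 0, 1], [2, 1, -2], [-1, 0, 1]].
C³ = P·diag(-27, 125, 0)·P⁻¹ = [[0, 0, -27], [250, 125, -250], [0, 0, -27]].
The requested entry is 250.

250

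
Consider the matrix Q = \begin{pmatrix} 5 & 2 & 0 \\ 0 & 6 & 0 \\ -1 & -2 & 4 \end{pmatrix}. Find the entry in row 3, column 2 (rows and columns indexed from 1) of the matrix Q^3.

Characteristic polynomial: λ^3 - 15λ^2 + 74λ - 120 = (λ - 6)(λ - 5)(λ - 4), so the eigenvalues are 4, 5, 6.
λ=5: eigenvector (1, 0, -1).
λ=6: eigenvector (2, 1, -2).
λ=4: eigenvector (0, 0, 1).
P = [[1, 2, 0], [0, 1, 0], [-1, -2, 1]], D = diag(5, 6, 4), P⁻¹ = [[1, -2, 0], [0, 1, 0], [1, 0, 1]].
Q³ = P·diag(125, 216, 64)·P⁻¹ = [[125, 182, 0], [0, 216, 0], [-61, -182, 64]].
The requested entry is -182.

-182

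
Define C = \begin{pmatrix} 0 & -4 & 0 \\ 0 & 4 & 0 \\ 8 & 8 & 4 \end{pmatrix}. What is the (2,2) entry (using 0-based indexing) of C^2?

Characteristic polynomial: λ^3 - 8λ^2 + 16λ = λ(λ - 4)^2, so the eigenvalues are 0, 4, 4.
λ=4: eigenvector (0, 0, 1).
λ=4: eigenvector (-1, 1, 0).
λ=0: eigenvector (1, 0, -2).
P = [[0, -1, 1], [0, 1, 0], [1, 0, -2]], D = diag(4, 4, 0), P⁻¹ = [[2, 2, 1], [0, 1, 0], [1, 1, 0]].
C² = P·diag(16, 16, 0)·P⁻¹ = [[0, -16, 0], [0, 16, 0], [32, 32, 16]].
The requested entry is 16.

16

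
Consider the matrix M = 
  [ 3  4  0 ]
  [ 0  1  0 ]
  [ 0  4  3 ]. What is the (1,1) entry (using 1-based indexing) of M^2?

Characteristic polynomial: μ^3 - 7μ^2 + 15μ - 9 = (μ - 3)^2(μ - 1), so the eigenvalues are 1, 3, 3.
μ=3: eigenvector (-1, 0, -2).
μ=3: eigenvector (1, 0, 1).
μ=1: eigenvector (-2, 1, -2).
P = [[-1, 1, -2], [0, 0, 1], [-2, 1, -2]], D = diag(3, 3, 1), P⁻¹ = [[1, 0, -1], [2, 2, -1], [0, 1, 0]].
M² = P·diag(9, 9, 1)·P⁻¹ = [[9, 16, 0], [0, 1, 0], [0, 16, 9]].
The requested entry is 9.

9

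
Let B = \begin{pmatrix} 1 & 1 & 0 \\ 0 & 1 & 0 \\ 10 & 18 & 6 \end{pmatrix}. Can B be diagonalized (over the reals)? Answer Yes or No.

No

Characteristic polynomial: p(λ) = λ^3 - 8λ^2 + 13λ - 6 = (λ - 6)(λ - 1)^2.
λ = 1 has algebraic multiplicity 2; rank(B − 1I) = 2, so geometric multiplicity = 1.
Geometric multiplicity < algebraic multiplicity, so B is not diagonalizable.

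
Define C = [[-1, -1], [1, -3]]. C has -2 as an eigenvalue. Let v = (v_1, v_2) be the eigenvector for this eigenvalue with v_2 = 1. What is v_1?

1

C + 2I = [[1, -1], [1, -1]].
Solving (C + 2I)v = 0 gives the eigenspace spanned by (1, 1).
With v_2 = 1, v = (1, 1), so v_1 = 1.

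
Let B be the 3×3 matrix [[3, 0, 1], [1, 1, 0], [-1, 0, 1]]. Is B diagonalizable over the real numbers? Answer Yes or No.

No

Characteristic polynomial: p(t) = t^3 - 5t^2 + 8t - 4 = (t - 2)^2(t - 1).
t = 2 has algebraic multiplicity 2; rank(B − 2I) = 2, so geometric multiplicity = 1.
Geometric multiplicity < algebraic multiplicity, so B is not diagonalizable.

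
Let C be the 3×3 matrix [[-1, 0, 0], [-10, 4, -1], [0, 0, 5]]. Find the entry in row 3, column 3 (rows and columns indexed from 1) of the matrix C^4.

Characteristic polynomial: μ^3 - 8μ^2 + 11μ + 20 = (μ - 5)(μ - 4)(μ + 1), so the eigenvalues are -1, 4, 5.
μ=-1: eigenvector (1, 2, 0).
μ=4: eigenvector (0, 1, 0).
μ=5: eigenvector (0, -1, 1).
P = [[1, 0, 0], [2, 1, -1], [0, 0, 1]], D = diag(-1, 4, 5), P⁻¹ = [[1, 0, 0], [-2, 1, 1], [0, 0, 1]].
C⁴ = P·diag(1, 256, 625)·P⁻¹ = [[1, 0, 0], [-510, 256, -369], [0, 0, 625]].
The requested entry is 625.

625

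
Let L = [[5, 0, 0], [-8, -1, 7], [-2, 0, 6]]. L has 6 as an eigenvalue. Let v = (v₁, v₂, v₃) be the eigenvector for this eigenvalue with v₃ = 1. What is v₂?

L − 6I = [[-1, 0, 0], [-8, -7, 7], [-2, 0, 0]].
Solving (L − 6I)v = 0 gives the eigenspace spanned by (0, 1, 1).
With v₃ = 1, v = (0, 1, 1), so v₂ = 1.

1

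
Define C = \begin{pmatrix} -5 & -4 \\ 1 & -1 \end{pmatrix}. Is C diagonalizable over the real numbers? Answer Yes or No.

No

Characteristic polynomial: p(r) = r^2 + 6r + 9 = (r + 3)^2.
r = -3 has algebraic multiplicity 2; rank(C + 3I) = 1, so geometric multiplicity = 1.
Geometric multiplicity < algebraic multiplicity, so C is not diagonalizable.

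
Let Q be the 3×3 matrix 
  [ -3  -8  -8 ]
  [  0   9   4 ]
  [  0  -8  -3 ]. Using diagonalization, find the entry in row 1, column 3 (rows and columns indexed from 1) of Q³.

-56

Characteristic polynomial: t^3 - 3t^2 - 13t + 15 = (t - 5)(t - 1)(t + 3), so the eigenvalues are -3, 1, 5.
t=-3: eigenvector (1, 0, 0).
t=5: eigenvector (0, 1, -1).
t=1: eigenvector (-2, -1, 2).
P = [[1, 0, -2], [0, 1, -1], [0, -1, 2]], D = diag(-3, 5, 1), P⁻¹ = [[1, 2, 2], [0, 2, 1], [0, 1, 1]].
Q³ = P·diag(-27, 125, 1)·P⁻¹ = [[-27, -56, -56], [0, 249, 124], [0, -248, -123]].
The requested entry is -56.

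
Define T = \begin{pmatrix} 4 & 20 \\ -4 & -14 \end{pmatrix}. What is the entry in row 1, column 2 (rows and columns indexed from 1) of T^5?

Characteristic polynomial: s^2 + 10s + 24 = (s + 4)(s + 6), so the eigenvalues are -6, -4.
s=-4: eigenvector (5, -2).
s=-6: eigenvector (-2, 1).
P = [[5, -2], [-2, 1]], D = diag(-4, -6), P⁻¹ = [[1, 2], [2, 5]].
T⁵ = P·diag(-1024, -7776)·P⁻¹ = [[25984, 67520], [-13504, -34784]].
The requested entry is 67520.

67520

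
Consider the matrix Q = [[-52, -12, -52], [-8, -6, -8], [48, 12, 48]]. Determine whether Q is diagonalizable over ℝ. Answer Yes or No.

Yes

Characteristic polynomial: p(r) = r^3 + 10r^2 + 24r = r(r + 4)(r + 6).
All 3 eigenvalues are distinct, so Q is diagonalizable.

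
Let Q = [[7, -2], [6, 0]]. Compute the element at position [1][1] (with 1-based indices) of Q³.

175

Characteristic polynomial: t^2 - 7t + 12 = (t - 4)(t - 3), so the eigenvalues are 3, 4.
t=3: eigenvector (1, 2).
t=4: eigenvector (-2, -3).
P = [[1, -2], [2, -3]], D = diag(3, 4), P⁻¹ = [[-3, 2], [-2, 1]].
Q³ = P·diag(27, 64)·P⁻¹ = [[175, -74], [222, -84]].
The requested entry is 175.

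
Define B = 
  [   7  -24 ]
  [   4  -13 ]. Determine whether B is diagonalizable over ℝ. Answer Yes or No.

Yes

Characteristic polynomial: p(s) = s^2 + 6s + 5 = (s + 1)(s + 5).
All 2 eigenvalues are distinct, so B is diagonalizable.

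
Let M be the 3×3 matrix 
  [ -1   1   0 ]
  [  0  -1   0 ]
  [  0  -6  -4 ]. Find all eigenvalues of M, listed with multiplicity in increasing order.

Characteristic polynomial: p(s) = s^3 + 6s^2 + 9s + 4 = (s + 1)^2(s + 4).
Roots (with multiplicity): -4, -1, -1.

-4, -1, -1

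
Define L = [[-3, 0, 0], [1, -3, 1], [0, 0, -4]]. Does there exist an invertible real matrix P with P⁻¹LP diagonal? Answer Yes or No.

No

Characteristic polynomial: p(s) = s^3 + 10s^2 + 33s + 36 = (s + 3)^2(s + 4).
s = -3 has algebraic multiplicity 2; rank(L + 3I) = 2, so geometric multiplicity = 1.
Geometric multiplicity < algebraic multiplicity, so L is not diagonalizable.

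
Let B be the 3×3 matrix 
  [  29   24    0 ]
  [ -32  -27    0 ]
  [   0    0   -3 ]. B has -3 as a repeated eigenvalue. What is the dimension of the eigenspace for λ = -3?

2

B + 3I = [[32, 24, 0], [-32, -24, 0], [0, 0, 0]].
This matrix has rank 1, so its null space has dimension 3 − 1 = 2.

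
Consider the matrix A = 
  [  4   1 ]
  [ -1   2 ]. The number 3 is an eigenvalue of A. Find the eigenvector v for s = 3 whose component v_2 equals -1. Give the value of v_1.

A − 3I = [[1, 1], [-1, -1]].
Solving (A − 3I)v = 0 gives the eigenspace spanned by (1, -1).
With v_2 = -1, v = (1, -1), so v_1 = 1.

1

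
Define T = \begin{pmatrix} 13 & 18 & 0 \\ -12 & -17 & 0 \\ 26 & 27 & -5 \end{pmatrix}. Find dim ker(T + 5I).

T + 5I = [[18, 18, 0], [-12, -12, 0], [26, 27, 0]].
This matrix has rank 2, so its null space has dimension 3 − 2 = 1.

1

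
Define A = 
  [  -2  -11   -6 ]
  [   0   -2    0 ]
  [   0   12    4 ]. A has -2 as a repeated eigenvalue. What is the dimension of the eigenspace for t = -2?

A + 2I = [[0, -11, -6], [0, 0, 0], [0, 12, 6]].
This matrix has rank 2, so its null space has dimension 3 − 2 = 1.

1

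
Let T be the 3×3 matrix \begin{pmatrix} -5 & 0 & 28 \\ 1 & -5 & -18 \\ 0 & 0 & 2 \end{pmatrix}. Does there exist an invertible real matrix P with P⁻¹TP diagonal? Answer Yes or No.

Characteristic polynomial: p(r) = r^3 + 8r^2 + 5r - 50 = (r - 2)(r + 5)^2.
r = -5 has algebraic multiplicity 2; rank(T + 5I) = 2, so geometric multiplicity = 1.
Geometric multiplicity < algebraic multiplicity, so T is not diagonalizable.

No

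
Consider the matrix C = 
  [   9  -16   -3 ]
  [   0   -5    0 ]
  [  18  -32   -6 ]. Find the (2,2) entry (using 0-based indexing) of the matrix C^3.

Characteristic polynomial: t^3 + 2t^2 - 15t = t(t - 3)(t + 5), so the eigenvalues are -5, 0, 3.
t=3: eigenvector (1, 0, 2).
t=-5: eigenvector (2, 1, 4).
t=0: eigenvector (1, 0, 3).
P = [[1, 2, 1], [0, 1, 0], [2, 4, 3]], D = diag(3, -5, 0), P⁻¹ = [[3, -2, -1], [0, 1, 0], [-2, 0, 1]].
C³ = P·diag(27, -125, 0)·P⁻¹ = [[81, -304, -27], [0, -125, 0], [162, -608, -54]].
The requested entry is -54.

-54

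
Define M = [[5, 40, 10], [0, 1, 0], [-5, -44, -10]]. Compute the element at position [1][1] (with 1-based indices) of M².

-25

Characteristic polynomial: s^3 + 4s^2 - 5s = s(s - 1)(s + 5), so the eigenvalues are -5, 0, 1.
s=0: eigenvector (-2, 0, 1).
s=1: eigenvector (0, 1, -4).
s=-5: eigenvector (-1, 0, 1).
P = [[-2, 0, -1], [0, 1, 0], [1, -4, 1]], D = diag(0, 1, -5), P⁻¹ = [[-1, -4, -1], [0, 1, 0], [1, 8, 2]].
M² = P·diag(0, 1, 25)·P⁻¹ = [[-25, -200, -50], [0, 1, 0], [25, 196, 50]].
The requested entry is -25.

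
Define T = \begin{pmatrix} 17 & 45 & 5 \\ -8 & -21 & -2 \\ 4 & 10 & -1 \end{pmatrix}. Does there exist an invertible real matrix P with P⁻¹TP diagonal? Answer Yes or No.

Characteristic polynomial: p(λ) = λ^3 + 5λ^2 + 7λ + 3 = (λ + 1)^2(λ + 3).
λ = -1 has algebraic multiplicity 2; rank(T + 1I) = 2, so geometric multiplicity = 1.
Geometric multiplicity < algebraic multiplicity, so T is not diagonalizable.

No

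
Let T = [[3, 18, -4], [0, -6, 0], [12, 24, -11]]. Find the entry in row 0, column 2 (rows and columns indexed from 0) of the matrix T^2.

32

Characteristic polynomial: r^3 + 14r^2 + 63r + 90 = (r + 3)(r + 5)(r + 6), so the eigenvalues are -6, -5, -3.
r=-5: eigenvector (1, 0, 2).
r=-3: eigenvector (-2, 0, -3).
r=-6: eigenvector (-2, 1, 0).
P = [[1, -2, -2], [0, 0, 1], [2, -3, 0]], D = diag(-5, -3, -6), P⁻¹ = [[-3, -6, 2], [-2, -4, 1], [0, 1, 0]].
T² = P·diag(25, 9, 36)·P⁻¹ = [[-39, -150, 32], [0, 36, 0], [-96, -192, 73]].
The requested entry is 32.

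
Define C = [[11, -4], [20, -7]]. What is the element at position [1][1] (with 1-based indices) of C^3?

Characteristic polynomial: μ^2 - 4μ + 3 = (μ - 3)(μ - 1), so the eigenvalues are 1, 3.
μ=3: eigenvector (1, 2).
μ=1: eigenvector (2, 5).
P = [[1, 2], [2, 5]], D = diag(3, 1), P⁻¹ = [[5, -2], [-2, 1]].
C³ = P·diag(27, 1)·P⁻¹ = [[131, -52], [260, -103]].
The requested entry is 131.

131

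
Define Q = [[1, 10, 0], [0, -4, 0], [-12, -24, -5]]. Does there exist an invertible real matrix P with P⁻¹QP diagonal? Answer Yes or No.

Yes

Characteristic polynomial: p(t) = t^3 + 8t^2 + 11t - 20 = (t - 1)(t + 4)(t + 5).
All 3 eigenvalues are distinct, so Q is diagonalizable.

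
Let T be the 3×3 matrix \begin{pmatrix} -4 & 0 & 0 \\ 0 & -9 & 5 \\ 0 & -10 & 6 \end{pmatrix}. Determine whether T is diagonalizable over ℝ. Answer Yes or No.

Yes

Characteristic polynomial: p(λ) = λ^3 + 7λ^2 + 8λ - 16 = (λ - 1)(λ + 4)^2.
λ = -4 has algebraic multiplicity 2; rank(T + 4I) = 1, so geometric multiplicity = 2.
Every eigenvalue has geometric = algebraic multiplicity, so T is diagonalizable.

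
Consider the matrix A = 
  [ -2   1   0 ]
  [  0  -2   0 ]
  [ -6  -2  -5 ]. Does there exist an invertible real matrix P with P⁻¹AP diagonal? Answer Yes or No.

No

Characteristic polynomial: p(r) = r^3 + 9r^2 + 24r + 20 = (r + 2)^2(r + 5).
r = -2 has algebraic multiplicity 2; rank(A + 2I) = 2, so geometric multiplicity = 1.
Geometric multiplicity < algebraic multiplicity, so A is not diagonalizable.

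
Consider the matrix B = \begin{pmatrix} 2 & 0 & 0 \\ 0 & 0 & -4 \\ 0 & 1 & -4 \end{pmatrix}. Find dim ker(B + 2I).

1

B + 2I = [[4, 0, 0], [0, 2, -4], [0, 1, -2]].
This matrix has rank 2, so its null space has dimension 3 − 2 = 1.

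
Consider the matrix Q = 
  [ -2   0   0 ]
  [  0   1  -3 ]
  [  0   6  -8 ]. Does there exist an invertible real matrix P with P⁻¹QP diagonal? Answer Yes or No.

Characteristic polynomial: p(t) = t^3 + 9t^2 + 24t + 20 = (t + 2)^2(t + 5).
t = -2 has algebraic multiplicity 2; rank(Q + 2I) = 1, so geometric multiplicity = 2.
Every eigenvalue has geometric = algebraic multiplicity, so Q is diagonalizable.

Yes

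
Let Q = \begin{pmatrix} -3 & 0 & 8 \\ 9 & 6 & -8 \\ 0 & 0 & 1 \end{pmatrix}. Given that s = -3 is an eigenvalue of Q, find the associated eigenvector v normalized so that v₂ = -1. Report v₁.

Q + 3I = [[0, 0, 8], [9, 9, -8], [0, 0, 4]].
Solving (Q + 3I)v = 0 gives the eigenspace spanned by (1, -1, 0).
With v₂ = -1, v = (1, -1, 0), so v₁ = 1.

1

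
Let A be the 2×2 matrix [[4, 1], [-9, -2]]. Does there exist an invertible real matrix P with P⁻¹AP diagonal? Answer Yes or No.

No

Characteristic polynomial: p(t) = t^2 - 2t + 1 = (t - 1)^2.
t = 1 has algebraic multiplicity 2; rank(A − 1I) = 1, so geometric multiplicity = 1.
Geometric multiplicity < algebraic multiplicity, so A is not diagonalizable.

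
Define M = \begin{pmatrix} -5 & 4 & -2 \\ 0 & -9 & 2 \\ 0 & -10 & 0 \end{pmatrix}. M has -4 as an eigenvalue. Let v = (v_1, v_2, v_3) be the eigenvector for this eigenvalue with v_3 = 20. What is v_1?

-8

M + 4I = [[-1, 4, -2], [0, -5, 2], [0, -10, 4]].
Solving (M + 4I)v = 0 gives the eigenspace spanned by (-8, 8, 20).
With v_3 = 20, v = (-8, 8, 20), so v_1 = -8.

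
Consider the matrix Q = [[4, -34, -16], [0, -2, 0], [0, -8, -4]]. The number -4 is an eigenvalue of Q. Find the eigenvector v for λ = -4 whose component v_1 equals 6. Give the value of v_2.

0

Q + 4I = [[8, -34, -16], [0, 2, 0], [0, -8, 0]].
Solving (Q + 4I)v = 0 gives the eigenspace spanned by (6, 0, 3).
With v_1 = 6, v = (6, 0, 3), so v_2 = 0.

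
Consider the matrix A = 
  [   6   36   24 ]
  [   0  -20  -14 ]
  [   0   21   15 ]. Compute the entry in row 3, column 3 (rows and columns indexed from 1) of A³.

Characteristic polynomial: t^3 - t^2 - 36t + 36 = (t - 6)(t - 1)(t + 6), so the eigenvalues are -6, 1, 6.
t=6: eigenvector (1, 0, 0).
t=-6: eigenvector (-1, 1, -1).
t=1: eigenvector (0, -2, 3).
P = [[1, -1, 0], [0, 1, -2], [0, -1, 3]], D = diag(6, -6, 1), P⁻¹ = [[1, 3, 2], [0, 3, 2], [0, 1, 1]].
A³ = P·diag(216, -216, 1)·P⁻¹ = [[216, 1296, 864], [0, -650, -434], [0, 651, 435]].
The requested entry is 435.

435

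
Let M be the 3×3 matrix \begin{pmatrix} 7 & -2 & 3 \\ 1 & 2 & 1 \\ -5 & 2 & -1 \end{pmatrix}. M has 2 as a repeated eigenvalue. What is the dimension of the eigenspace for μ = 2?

M − 2I = [[5, -2, 3], [1, 0, 1], [-5, 2, -3]].
This matrix has rank 2, so its null space has dimension 3 − 2 = 1.

1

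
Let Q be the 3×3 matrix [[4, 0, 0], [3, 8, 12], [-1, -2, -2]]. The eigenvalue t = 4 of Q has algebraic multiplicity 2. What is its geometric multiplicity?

Q − 4I = [[0, 0, 0], [3, 4, 12], [-1, -2, -6]].
This matrix has rank 2, so its null space has dimension 3 − 2 = 1.

1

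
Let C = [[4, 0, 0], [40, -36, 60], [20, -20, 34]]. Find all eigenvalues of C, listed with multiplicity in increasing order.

Characteristic polynomial: p(μ) = μ^3 - 2μ^2 - 32μ + 96 = (μ - 4)^2(μ + 6).
Roots (with multiplicity): -6, 4, 4.

-6, 4, 4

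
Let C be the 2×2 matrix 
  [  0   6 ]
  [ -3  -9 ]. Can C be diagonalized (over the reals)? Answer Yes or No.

Characteristic polynomial: p(r) = r^2 + 9r + 18 = (r + 3)(r + 6).
All 2 eigenvalues are distinct, so C is diagonalizable.

Yes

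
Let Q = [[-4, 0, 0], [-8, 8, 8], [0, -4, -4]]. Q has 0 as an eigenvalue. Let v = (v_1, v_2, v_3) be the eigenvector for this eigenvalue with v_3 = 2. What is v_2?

Q = [[-4, 0, 0], [-8, 8, 8], [0, -4, -4]].
Solving (Q)v = 0 gives the eigenspace spanned by (0, -2, 2).
With v_3 = 2, v = (0, -2, 2), so v_2 = -2.

-2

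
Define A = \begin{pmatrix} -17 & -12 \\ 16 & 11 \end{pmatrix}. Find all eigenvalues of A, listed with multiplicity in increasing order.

-5, -1

Characteristic polynomial: p(s) = s^2 + 6s + 5 = (s + 1)(s + 5).
Roots (with multiplicity): -5, -1.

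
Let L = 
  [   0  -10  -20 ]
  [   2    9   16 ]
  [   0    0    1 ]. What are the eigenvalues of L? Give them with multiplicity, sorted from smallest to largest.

1, 4, 5

Characteristic polynomial: p(μ) = μ^3 - 10μ^2 + 29μ - 20 = (μ - 5)(μ - 4)(μ - 1).
Roots (with multiplicity): 1, 4, 5.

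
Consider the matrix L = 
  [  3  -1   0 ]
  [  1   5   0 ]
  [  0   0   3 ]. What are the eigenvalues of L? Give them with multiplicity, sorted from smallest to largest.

Characteristic polynomial: p(μ) = μ^3 - 11μ^2 + 40μ - 48 = (μ - 4)^2(μ - 3).
Roots (with multiplicity): 3, 4, 4.

3, 4, 4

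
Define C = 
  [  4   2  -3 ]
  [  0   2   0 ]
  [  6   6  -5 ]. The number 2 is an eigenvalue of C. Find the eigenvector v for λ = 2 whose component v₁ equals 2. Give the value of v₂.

-2

C − 2I = [[2, 2, -3], [0, 0, 0], [6, 6, -7]].
Solving (C − 2I)v = 0 gives the eigenspace spanned by (2, -2, 0).
With v₁ = 2, v = (2, -2, 0), so v₂ = -2.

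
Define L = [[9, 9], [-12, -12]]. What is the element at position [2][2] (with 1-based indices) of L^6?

2916

Characteristic polynomial: s^2 + 3s = s(s + 3), so the eigenvalues are -3, 0.
s=0: eigenvector (-1, 1).
s=-3: eigenvector (-3, 4).
P = [[-1, -3], [1, 4]], D = diag(0, -3), P⁻¹ = [[-4, -3], [1, 1]].
L⁶ = P·diag(0, 729)·P⁻¹ = [[-2187, -2187], [2916, 2916]].
The requested entry is 2916.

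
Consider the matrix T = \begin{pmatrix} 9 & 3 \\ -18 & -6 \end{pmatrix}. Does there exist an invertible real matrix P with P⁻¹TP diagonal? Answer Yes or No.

Yes

Characteristic polynomial: p(λ) = λ^2 - 3λ = λ(λ - 3).
All 2 eigenvalues are distinct, so T is diagonalizable.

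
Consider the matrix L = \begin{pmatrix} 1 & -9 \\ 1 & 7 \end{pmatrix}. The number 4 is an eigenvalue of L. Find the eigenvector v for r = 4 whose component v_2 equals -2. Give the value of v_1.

L − 4I = [[-3, -9], [1, 3]].
Solving (L − 4I)v = 0 gives the eigenspace spanned by (6, -2).
With v_2 = -2, v = (6, -2), so v_1 = 6.

6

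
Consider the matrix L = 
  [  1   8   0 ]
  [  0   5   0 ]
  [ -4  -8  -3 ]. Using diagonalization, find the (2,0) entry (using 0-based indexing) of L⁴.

Characteristic polynomial: t^3 - 3t^2 - 13t + 15 = (t - 5)(t - 1)(t + 3), so the eigenvalues are -3, 1, 5.
t=5: eigenvector (2, 1, -2).
t=1: eigenvector (1, 0, -1).
t=-3: eigenvector (0, 0, 1).
P = [[2, 1, 0], [1, 0, 0], [-2, -1, 1]], D = diag(5, 1, -3), P⁻¹ = [[0, 1, 0], [1, -2, 0], [1, 0, 1]].
L⁴ = P·diag(625, 1, 81)·P⁻¹ = [[1, 1248, 0], [0, 625, 0], [80, -1248, 81]].
The requested entry is 80.

80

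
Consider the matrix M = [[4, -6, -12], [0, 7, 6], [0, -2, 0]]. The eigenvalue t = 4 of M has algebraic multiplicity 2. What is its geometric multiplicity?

M − 4I = [[0, -6, -12], [0, 3, 6], [0, -2, -4]].
This matrix has rank 1, so its null space has dimension 3 − 1 = 2.

2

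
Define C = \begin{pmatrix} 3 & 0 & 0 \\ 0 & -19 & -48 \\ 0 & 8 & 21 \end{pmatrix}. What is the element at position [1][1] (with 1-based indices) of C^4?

81

Characteristic polynomial: s^3 - 5s^2 - 9s + 45 = (s - 5)(s - 3)(s + 3), so the eigenvalues are -3, 3, 5.
s=3: eigenvector (1, 0, 0).
s=-3: eigenvector (0, 3, -1).
s=5: eigenvector (0, -2, 1).
P = [[1, 0, 0], [0, 3, -2], [0, -1, 1]], D = diag(3, -3, 5), P⁻¹ = [[1, 0, 0], [0, 1, 2], [0, 1, 3]].
C⁴ = P·diag(81, 81, 625)·P⁻¹ = [[81, 0, 0], [0, -1007, -3264], [0, 544, 1713]].
The requested entry is 81.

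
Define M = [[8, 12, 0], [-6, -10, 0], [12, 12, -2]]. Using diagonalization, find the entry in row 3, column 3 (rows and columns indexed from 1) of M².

4

Characteristic polynomial: t^3 + 4t^2 - 4t - 16 = (t - 2)(t + 2)(t + 4), so the eigenvalues are -4, -2, 2.
t=-2: eigenvector (0, 0, 1).
t=-4: eigenvector (-1, 1, 0).
t=2: eigenvector (2, -1, 3).
P = [[0, -1, 2], [0, 1, -1], [1, 0, 3]], D = diag(-2, -4, 2), P⁻¹ = [[-3, -3, 1], [1, 2, 0], [1, 1, 0]].
M² = P·diag(4, 16, 4)·P⁻¹ = [[-8, -24, 0], [12, 28, 0], [0, 0, 4]].
The requested entry is 4.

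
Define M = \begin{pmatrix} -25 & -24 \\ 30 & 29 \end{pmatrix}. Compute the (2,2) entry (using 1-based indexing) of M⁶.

78121

Characteristic polynomial: μ^2 - 4μ - 5 = (μ - 5)(μ + 1), so the eigenvalues are -1, 5.
μ=-1: eigenvector (1, -1).
μ=5: eigenvector (-4, 5).
P = [[1, -4], [-1, 5]], D = diag(-1, 5), P⁻¹ = [[5, 4], [1, 1]].
M⁶ = P·diag(1, 15625)·P⁻¹ = [[-62495, -62496], [78120, 78121]].
The requested entry is 78121.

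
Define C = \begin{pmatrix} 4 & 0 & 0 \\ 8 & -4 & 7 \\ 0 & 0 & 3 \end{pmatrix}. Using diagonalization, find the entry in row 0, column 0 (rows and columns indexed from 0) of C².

Characteristic polynomial: t^3 - 3t^2 - 16t + 48 = (t - 4)(t - 3)(t + 4), so the eigenvalues are -4, 3, 4.
t=3: eigenvector (0, 1, 1).
t=-4: eigenvector (0, 1, 0).
t=4: eigenvector (1, 1, 0).
P = [[0, 0, 1], [1, 1, 1], [1, 0, 0]], D = diag(3, -4, 4), P⁻¹ = [[0, 0, 1], [-1, 1, -1], [1, 0, 0]].
C² = P·diag(9, 16, 16)·P⁻¹ = [[16, 0, 0], [0, 16, -7], [0, 0, 9]].
The requested entry is 16.

16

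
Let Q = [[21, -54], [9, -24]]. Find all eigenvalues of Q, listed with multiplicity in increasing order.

Characteristic polynomial: p(s) = s^2 + 3s - 18 = (s - 3)(s + 6).
Roots (with multiplicity): -6, 3.

-6, 3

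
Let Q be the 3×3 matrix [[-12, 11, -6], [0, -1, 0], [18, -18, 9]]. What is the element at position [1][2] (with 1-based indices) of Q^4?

Characteristic polynomial: s^3 + 4s^2 + 3s = s(s + 1)(s + 3), so the eigenvalues are -3, -1, 0.
s=0: eigenvector (1, 0, -2).
s=-1: eigenvector (1, 1, 0).
s=-3: eigenvector (2, 0, -3).
P = [[1, 1, 2], [0, 1, 0], [-2, 0, -3]], D = diag(0, -1, -3), P⁻¹ = [[-3, 3, -2], [0, 1, 0], [2, -2, 1]].
Q⁴ = P·diag(0, 1, 81)·P⁻¹ = [[324, -323, 162], [0, 1, 0], [-486, 486, -243]].
The requested entry is -323.

-323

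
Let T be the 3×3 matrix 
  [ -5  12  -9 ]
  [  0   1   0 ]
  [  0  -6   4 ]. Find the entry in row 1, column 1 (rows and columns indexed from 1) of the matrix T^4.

625

Characteristic polynomial: r^3 - 21r + 20 = (r - 4)(r - 1)(r + 5), so the eigenvalues are -5, 1, 4.
r=4: eigenvector (-1, 0, 1).
r=1: eigenvector (-1, 1, 2).
r=-5: eigenvector (1, 0, 0).
P = [[-1, -1, 1], [0, 1, 0], [1, 2, 0]], D = diag(4, 1, -5), P⁻¹ = [[0, -2, 1], [0, 1, 0], [1, -1, 1]].
T⁴ = P·diag(256, 1, 625)·P⁻¹ = [[625, -114, 369], [0, 1, 0], [0, -510, 256]].
The requested entry is 625.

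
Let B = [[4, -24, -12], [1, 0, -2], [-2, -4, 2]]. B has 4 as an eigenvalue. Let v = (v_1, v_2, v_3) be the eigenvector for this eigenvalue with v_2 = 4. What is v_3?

-8

B − 4I = [[0, -24, -12], [1, -4, -2], [-2, -4, -2]].
Solving (B − 4I)v = 0 gives the eigenspace spanned by (0, 4, -8).
With v_2 = 4, v = (0, 4, -8), so v_3 = -8.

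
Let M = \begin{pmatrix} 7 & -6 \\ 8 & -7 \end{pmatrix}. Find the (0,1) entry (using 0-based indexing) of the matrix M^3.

-6

Characteristic polynomial: λ^2 - 1 = (λ - 1)(λ + 1), so the eigenvalues are -1, 1.
λ=1: eigenvector (1, 1).
λ=-1: eigenvector (3, 4).
P = [[1, 3], [1, 4]], D = diag(1, -1), P⁻¹ = [[4, -3], [-1, 1]].
M³ = P·diag(1, -1)·P⁻¹ = [[7, -6], [8, -7]].
The requested entry is -6.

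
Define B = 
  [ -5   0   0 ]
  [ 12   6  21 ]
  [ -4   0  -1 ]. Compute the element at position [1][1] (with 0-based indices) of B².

Characteristic polynomial: t^3 - 31t - 30 = (t - 6)(t + 1)(t + 5), so the eigenvalues are -5, -1, 6.
t=-5: eigenvector (1, -3, 1).
t=6: eigenvector (0, 1, 0).
t=-1: eigenvector (0, -3, 1).
P = [[1, 0, 0], [-3, 1, -3], [1, 0, 1]], D = diag(-5, 6, -1), P⁻¹ = [[1, 0, 0], [0, 1, 3], [-1, 0, 1]].
B² = P·diag(25, 36, 1)·P⁻¹ = [[25, 0, 0], [-72, 36, 105], [24, 0, 1]].
The requested entry is 36.

36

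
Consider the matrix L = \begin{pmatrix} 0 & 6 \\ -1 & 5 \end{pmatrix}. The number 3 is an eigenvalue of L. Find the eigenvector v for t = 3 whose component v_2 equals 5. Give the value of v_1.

10

L − 3I = [[-3, 6], [-1, 2]].
Solving (L − 3I)v = 0 gives the eigenspace spanned by (10, 5).
With v_2 = 5, v = (10, 5), so v_1 = 10.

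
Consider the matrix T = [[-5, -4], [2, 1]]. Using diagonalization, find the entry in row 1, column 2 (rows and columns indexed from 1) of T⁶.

1456

Characteristic polynomial: μ^2 + 4μ + 3 = (μ + 1)(μ + 3), so the eigenvalues are -3, -1.
μ=-3: eigenvector (2, -1).
μ=-1: eigenvector (-1, 1).
P = [[2, -1], [-1, 1]], D = diag(-3, -1), P⁻¹ = [[1, 1], [1, 2]].
T⁶ = P·diag(729, 1)·P⁻¹ = [[1457, 1456], [-728, -727]].
The requested entry is 1456.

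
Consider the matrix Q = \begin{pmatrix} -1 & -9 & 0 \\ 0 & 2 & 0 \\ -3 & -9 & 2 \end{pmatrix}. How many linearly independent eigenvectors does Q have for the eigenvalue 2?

2

Q − 2I = [[-3, -9, 0], [0, 0, 0], [-3, -9, 0]].
This matrix has rank 1, so its null space has dimension 3 − 1 = 2.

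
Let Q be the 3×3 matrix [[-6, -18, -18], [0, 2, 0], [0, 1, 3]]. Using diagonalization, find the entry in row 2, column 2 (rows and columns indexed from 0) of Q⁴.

81

Characteristic polynomial: s^3 + s^2 - 24s + 36 = (s - 3)(s - 2)(s + 6), so the eigenvalues are -6, 2, 3.
s=-6: eigenvector (1, 0, 0).
s=2: eigenvector (0, 1, -1).
s=3: eigenvector (-2, 0, 1).
P = [[1, 0, -2], [0, 1, 0], [0, -1, 1]], D = diag(-6, 2, 3), P⁻¹ = [[1, 2, 2], [0, 1, 0], [0, 1, 1]].
Q⁴ = P·diag(1296, 16, 81)·P⁻¹ = [[1296, 2430, 2430], [0, 16, 0], [0, 65, 81]].
The requested entry is 81.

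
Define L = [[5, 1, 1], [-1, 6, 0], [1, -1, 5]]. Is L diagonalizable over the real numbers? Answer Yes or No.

Characteristic polynomial: p(s) = s^3 - 16s^2 + 85s - 150 = (s - 6)(s - 5)^2.
s = 5 has algebraic multiplicity 2; rank(L − 5I) = 2, so geometric multiplicity = 1.
Geometric multiplicity < algebraic multiplicity, so L is not diagonalizable.

No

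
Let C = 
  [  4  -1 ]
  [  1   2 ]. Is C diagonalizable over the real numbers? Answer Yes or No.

Characteristic polynomial: p(s) = s^2 - 6s + 9 = (s - 3)^2.
s = 3 has algebraic multiplicity 2; rank(C − 3I) = 1, so geometric multiplicity = 1.
Geometric multiplicity < algebraic multiplicity, so C is not diagonalizable.

No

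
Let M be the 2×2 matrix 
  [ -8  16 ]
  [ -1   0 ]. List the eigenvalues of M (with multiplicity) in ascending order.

Characteristic polynomial: p(r) = r^2 + 8r + 16 = (r + 4)^2.
Roots (with multiplicity): -4, -4.

-4, -4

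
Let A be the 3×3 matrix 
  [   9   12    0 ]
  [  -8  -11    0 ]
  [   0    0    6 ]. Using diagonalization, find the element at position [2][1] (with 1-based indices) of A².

Characteristic polynomial: r^3 - 4r^2 - 15r + 18 = (r - 6)(r - 1)(r + 3), so the eigenvalues are -3, 1, 6.
r=1: eigenvector (3, -2, 0).
r=-3: eigenvector (-1, 1, 0).
r=6: eigenvector (0, 0, 1).
P = [[3, -1, 0], [-2, 1, 0], [0, 0, 1]], D = diag(1, -3, 6), P⁻¹ = [[1, 1, 0], [2, 3, 0], [0, 0, 1]].
A² = P·diag(1, 9, 36)·P⁻¹ = [[-15, -24, 0], [16, 25, 0], [0, 0, 36]].
The requested entry is 16.

16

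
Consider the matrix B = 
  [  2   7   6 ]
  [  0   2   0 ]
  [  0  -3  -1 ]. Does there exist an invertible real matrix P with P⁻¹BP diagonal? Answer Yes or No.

No

Characteristic polynomial: p(μ) = μ^3 - 3μ^2 + 4 = (μ - 2)^2(μ + 1).
μ = 2 has algebraic multiplicity 2; rank(B − 2I) = 2, so geometric multiplicity = 1.
Geometric multiplicity < algebraic multiplicity, so B is not diagonalizable.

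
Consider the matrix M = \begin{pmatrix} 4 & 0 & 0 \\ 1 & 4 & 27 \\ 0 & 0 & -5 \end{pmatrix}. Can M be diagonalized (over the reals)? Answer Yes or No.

Characteristic polynomial: p(s) = s^3 - 3s^2 - 24s + 80 = (s - 4)^2(s + 5).
s = 4 has algebraic multiplicity 2; rank(M − 4I) = 2, so geometric multiplicity = 1.
Geometric multiplicity < algebraic multiplicity, so M is not diagonalizable.

No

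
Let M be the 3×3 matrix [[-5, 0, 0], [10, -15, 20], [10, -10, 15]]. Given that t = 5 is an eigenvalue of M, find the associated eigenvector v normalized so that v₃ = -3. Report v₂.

-3

M − 5I = [[-10, 0, 0], [10, -20, 20], [10, -10, 10]].
Solving (M − 5I)v = 0 gives the eigenspace spanned by (0, -3, -3).
With v₃ = -3, v = (0, -3, -3), so v₂ = -3.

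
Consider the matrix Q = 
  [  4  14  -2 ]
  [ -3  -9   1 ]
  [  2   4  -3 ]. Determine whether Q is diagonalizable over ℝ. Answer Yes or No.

No

Characteristic polynomial: p(s) = s^3 + 8s^2 + 21s + 18 = (s + 2)(s + 3)^2.
s = -3 has algebraic multiplicity 2; rank(Q + 3I) = 2, so geometric multiplicity = 1.
Geometric multiplicity < algebraic multiplicity, so Q is not diagonalizable.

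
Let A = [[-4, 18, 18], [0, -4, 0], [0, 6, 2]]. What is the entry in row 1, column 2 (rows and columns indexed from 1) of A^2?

Characteristic polynomial: r^3 + 6r^2 - 32 = (r - 2)(r + 4)^2, so the eigenvalues are -4, -4, 2.
r=-4: eigenvector (1, 0, 0).
r=-4: eigenvector (-1, 1, -1).
r=2: eigenvector (3, 0, 1).
P = [[1, -1, 3], [0, 1, 0], [0, -1, 1]], D = diag(-4, -4, 2), P⁻¹ = [[1, -2, -3], [0, 1, 0], [0, 1, 1]].
A² = P·diag(16, 16, 4)·P⁻¹ = [[16, -36, -36], [0, 16, 0], [0, -12, 4]].
The requested entry is -36.

-36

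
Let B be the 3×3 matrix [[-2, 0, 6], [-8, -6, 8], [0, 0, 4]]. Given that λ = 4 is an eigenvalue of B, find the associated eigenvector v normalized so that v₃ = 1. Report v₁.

B − 4I = [[-6, 0, 6], [-8, -10, 8], [0, 0, 0]].
Solving (B − 4I)v = 0 gives the eigenspace spanned by (1, 0, 1).
With v₃ = 1, v = (1, 0, 1), so v₁ = 1.

1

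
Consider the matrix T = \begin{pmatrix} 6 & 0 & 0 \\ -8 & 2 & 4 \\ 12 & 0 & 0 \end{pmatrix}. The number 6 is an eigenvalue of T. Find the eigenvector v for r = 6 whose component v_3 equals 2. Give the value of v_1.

1

T − 6I = [[0, 0, 0], [-8, -4, 4], [12, 0, -6]].
Solving (T − 6I)v = 0 gives the eigenspace spanned by (1, 0, 2).
With v_3 = 2, v = (1, 0, 2), so v_1 = 1.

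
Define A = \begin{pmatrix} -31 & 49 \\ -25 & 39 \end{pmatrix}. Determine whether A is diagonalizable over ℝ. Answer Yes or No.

No

Characteristic polynomial: p(λ) = λ^2 - 8λ + 16 = (λ - 4)^2.
λ = 4 has algebraic multiplicity 2; rank(A − 4I) = 1, so geometric multiplicity = 1.
Geometric multiplicity < algebraic multiplicity, so A is not diagonalizable.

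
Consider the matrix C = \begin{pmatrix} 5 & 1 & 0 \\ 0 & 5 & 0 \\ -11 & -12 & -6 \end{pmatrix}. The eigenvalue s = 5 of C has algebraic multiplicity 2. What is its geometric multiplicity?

C − 5I = [[0, 1, 0], [0, 0, 0], [-11, -12, -11]].
This matrix has rank 2, so its null space has dimension 3 − 2 = 1.

1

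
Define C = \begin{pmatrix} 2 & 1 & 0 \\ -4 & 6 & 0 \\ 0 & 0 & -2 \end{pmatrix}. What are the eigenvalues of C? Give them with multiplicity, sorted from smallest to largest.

-2, 4, 4

Characteristic polynomial: p(r) = r^3 - 6r^2 + 32 = (r - 4)^2(r + 2).
Roots (with multiplicity): -2, 4, 4.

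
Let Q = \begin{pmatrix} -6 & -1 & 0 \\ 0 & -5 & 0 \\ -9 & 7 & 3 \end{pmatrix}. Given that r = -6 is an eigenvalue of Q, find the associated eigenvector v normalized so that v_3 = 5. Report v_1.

5

Q + 6I = [[0, -1, 0], [0, 1, 0], [-9, 7, 9]].
Solving (Q + 6I)v = 0 gives the eigenspace spanned by (5, 0, 5).
With v_3 = 5, v = (5, 0, 5), so v_1 = 5.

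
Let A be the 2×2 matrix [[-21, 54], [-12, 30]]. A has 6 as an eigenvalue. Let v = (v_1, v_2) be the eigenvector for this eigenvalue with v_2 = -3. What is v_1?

-6

A − 6I = [[-27, 54], [-12, 24]].
Solving (A − 6I)v = 0 gives the eigenspace spanned by (-6, -3).
With v_2 = -3, v = (-6, -3), so v_1 = -6.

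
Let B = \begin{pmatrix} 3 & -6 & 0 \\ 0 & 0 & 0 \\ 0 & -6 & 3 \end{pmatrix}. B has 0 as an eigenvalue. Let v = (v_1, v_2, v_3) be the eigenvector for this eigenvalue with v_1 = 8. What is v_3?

8

B = [[3, -6, 0], [0, 0, 0], [0, -6, 3]].
Solving (B)v = 0 gives the eigenspace spanned by (8, 4, 8).
With v_1 = 8, v = (8, 4, 8), so v_3 = 8.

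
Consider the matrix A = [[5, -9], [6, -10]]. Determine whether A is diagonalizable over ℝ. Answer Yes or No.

Characteristic polynomial: p(μ) = μ^2 + 5μ + 4 = (μ + 1)(μ + 4).
All 2 eigenvalues are distinct, so A is diagonalizable.

Yes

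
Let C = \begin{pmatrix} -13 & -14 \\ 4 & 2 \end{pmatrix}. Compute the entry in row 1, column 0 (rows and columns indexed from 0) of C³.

Characteristic polynomial: s^2 + 11s + 30 = (s + 5)(s + 6), so the eigenvalues are -6, -5.
s=-6: eigenvector (-2, 1).
s=-5: eigenvector (-7, 4).
P = [[-2, -7], [1, 4]], D = diag(-6, -5), P⁻¹ = [[-4, -7], [1, 2]].
C³ = P·diag(-216, -125)·P⁻¹ = [[-853, -1274], [364, 512]].
The requested entry is 364.

364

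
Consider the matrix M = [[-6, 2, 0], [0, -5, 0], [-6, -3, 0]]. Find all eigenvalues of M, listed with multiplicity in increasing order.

Characteristic polynomial: p(r) = r^3 + 11r^2 + 30r = r(r + 5)(r + 6).
Roots (with multiplicity): -6, -5, 0.

-6, -5, 0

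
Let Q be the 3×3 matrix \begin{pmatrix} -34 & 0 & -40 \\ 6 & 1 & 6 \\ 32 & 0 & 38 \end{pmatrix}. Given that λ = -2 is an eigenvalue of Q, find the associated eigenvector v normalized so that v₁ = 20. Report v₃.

Q + 2I = [[-32, 0, -40], [6, 3, 6], [32, 0, 40]].
Solving (Q + 2I)v = 0 gives the eigenspace spanned by (20, -8, -16).
With v₁ = 20, v = (20, -8, -16), so v₃ = -16.

-16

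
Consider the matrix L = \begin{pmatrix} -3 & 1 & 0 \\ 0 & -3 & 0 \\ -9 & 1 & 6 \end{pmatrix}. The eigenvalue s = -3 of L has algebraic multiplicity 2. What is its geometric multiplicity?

L + 3I = [[0, 1, 0], [0, 0, 0], [-9, 1, 9]].
This matrix has rank 2, so its null space has dimension 3 − 2 = 1.

1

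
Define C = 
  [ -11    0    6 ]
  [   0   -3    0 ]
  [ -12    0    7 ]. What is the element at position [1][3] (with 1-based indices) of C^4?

Characteristic polynomial: r^3 + 7r^2 + 7r - 15 = (r - 1)(r + 3)(r + 5), so the eigenvalues are -5, -3, 1.
r=-5: eigenvector (1, 0, 1).
r=1: eigenvector (1, 0, 2).
r=-3: eigenvector (0, 1, 0).
P = [[1, 1, 0], [0, 0, 1], [1, 2, 0]], D = diag(-5, 1, -3), P⁻¹ = [[2, 0, -1], [-1, 0, 1], [0, 1, 0]].
C⁴ = P·diag(625, 1, 81)·P⁻¹ = [[1249, 0, -624], [0, 81, 0], [1248, 0, -623]].
The requested entry is -624.

-624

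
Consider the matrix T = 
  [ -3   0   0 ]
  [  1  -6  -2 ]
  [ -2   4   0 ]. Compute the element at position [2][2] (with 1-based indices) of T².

Characteristic polynomial: s^3 + 9s^2 + 26s + 24 = (s + 2)(s + 3)(s + 4), so the eigenvalues are -4, -3, -2.
s=-3: eigenvector (1, -1, 2).
s=-4: eigenvector (0, 1, -1).
s=-2: eigenvector (0, 1, -2).
P = [[1, 0, 0], [-1, 1, 1], [2, -1, -2]], D = diag(-3, -4, -2), P⁻¹ = [[1, 0, 0], [0, 2, 1], [1, -1, -1]].
T² = P·diag(9, 16, 4)·P⁻¹ = [[9, 0, 0], [-5, 28, 12], [10, -24, -8]].
The requested entry is 28.

28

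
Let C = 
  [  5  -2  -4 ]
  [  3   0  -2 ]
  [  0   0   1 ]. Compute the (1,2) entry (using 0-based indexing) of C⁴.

-230

Characteristic polynomial: s^3 - 6s^2 + 11s - 6 = (s - 3)(s - 2)(s - 1), so the eigenvalues are 1, 2, 3.
s=2: eigenvector (2, 3, 0).
s=3: eigenvector (1, 1, 0).
s=1: eigenvector (0, -2, 1).
P = [[2, 1, 0], [3, 1, -2], [0, 0, 1]], D = diag(2, 3, 1), P⁻¹ = [[-1, 1, 2], [3, -2, -4], [0, 0, 1]].
C⁴ = P·diag(16, 81, 1)·P⁻¹ = [[211, -130, -260], [195, -114, -230], [0, 0, 1]].
The requested entry is -230.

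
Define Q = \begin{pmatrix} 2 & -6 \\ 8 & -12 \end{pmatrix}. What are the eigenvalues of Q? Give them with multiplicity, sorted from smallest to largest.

-6, -4

Characteristic polynomial: p(s) = s^2 + 10s + 24 = (s + 4)(s + 6).
Roots (with multiplicity): -6, -4.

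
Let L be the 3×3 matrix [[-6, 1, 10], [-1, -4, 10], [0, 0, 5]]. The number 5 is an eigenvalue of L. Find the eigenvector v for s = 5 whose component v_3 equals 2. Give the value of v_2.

2

L − 5I = [[-11, 1, 10], [-1, -9, 10], [0, 0, 0]].
Solving (L − 5I)v = 0 gives the eigenspace spanned by (2, 2, 2).
With v_3 = 2, v = (2, 2, 2), so v_2 = 2.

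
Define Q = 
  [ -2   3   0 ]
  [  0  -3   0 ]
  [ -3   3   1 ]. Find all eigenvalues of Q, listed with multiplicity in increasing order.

-3, -2, 1

Characteristic polynomial: p(s) = s^3 + 4s^2 + s - 6 = (s - 1)(s + 2)(s + 3).
Roots (with multiplicity): -3, -2, 1.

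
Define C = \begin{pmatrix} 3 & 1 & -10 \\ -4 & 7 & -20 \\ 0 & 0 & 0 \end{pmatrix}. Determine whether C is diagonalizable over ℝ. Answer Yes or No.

No

Characteristic polynomial: p(s) = s^3 - 10s^2 + 25s = s(s - 5)^2.
s = 5 has algebraic multiplicity 2; rank(C − 5I) = 2, so geometric multiplicity = 1.
Geometric multiplicity < algebraic multiplicity, so C is not diagonalizable.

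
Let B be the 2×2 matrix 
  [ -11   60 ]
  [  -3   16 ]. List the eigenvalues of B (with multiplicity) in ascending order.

1, 4

Characteristic polynomial: p(r) = r^2 - 5r + 4 = (r - 4)(r - 1).
Roots (with multiplicity): 1, 4.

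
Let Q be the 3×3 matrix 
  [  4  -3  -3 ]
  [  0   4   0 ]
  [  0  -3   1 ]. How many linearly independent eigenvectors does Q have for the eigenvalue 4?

2

Q − 4I = [[0, -3, -3], [0, 0, 0], [0, -3, -3]].
This matrix has rank 1, so its null space has dimension 3 − 1 = 2.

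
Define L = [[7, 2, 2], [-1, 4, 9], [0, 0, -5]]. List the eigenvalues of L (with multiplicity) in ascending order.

Characteristic polynomial: p(r) = r^3 - 6r^2 - 25r + 150 = (r - 6)(r - 5)(r + 5).
Roots (with multiplicity): -5, 5, 6.

-5, 5, 6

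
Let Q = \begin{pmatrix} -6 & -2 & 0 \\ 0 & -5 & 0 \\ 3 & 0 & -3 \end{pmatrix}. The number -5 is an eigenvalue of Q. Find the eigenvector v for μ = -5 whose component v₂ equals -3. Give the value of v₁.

Q + 5I = [[-1, -2, 0], [0, 0, 0], [3, 0, 2]].
Solving (Q + 5I)v = 0 gives the eigenspace spanned by (6, -3, -9).
With v₂ = -3, v = (6, -3, -9), so v₁ = 6.

6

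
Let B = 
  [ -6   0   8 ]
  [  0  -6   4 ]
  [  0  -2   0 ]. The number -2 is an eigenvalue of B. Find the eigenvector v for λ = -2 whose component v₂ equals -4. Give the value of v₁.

-8

B + 2I = [[-4, 0, 8], [0, -4, 4], [0, -2, 2]].
Solving (B + 2I)v = 0 gives the eigenspace spanned by (-8, -4, -4).
With v₂ = -4, v = (-8, -4, -4), so v₁ = -8.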